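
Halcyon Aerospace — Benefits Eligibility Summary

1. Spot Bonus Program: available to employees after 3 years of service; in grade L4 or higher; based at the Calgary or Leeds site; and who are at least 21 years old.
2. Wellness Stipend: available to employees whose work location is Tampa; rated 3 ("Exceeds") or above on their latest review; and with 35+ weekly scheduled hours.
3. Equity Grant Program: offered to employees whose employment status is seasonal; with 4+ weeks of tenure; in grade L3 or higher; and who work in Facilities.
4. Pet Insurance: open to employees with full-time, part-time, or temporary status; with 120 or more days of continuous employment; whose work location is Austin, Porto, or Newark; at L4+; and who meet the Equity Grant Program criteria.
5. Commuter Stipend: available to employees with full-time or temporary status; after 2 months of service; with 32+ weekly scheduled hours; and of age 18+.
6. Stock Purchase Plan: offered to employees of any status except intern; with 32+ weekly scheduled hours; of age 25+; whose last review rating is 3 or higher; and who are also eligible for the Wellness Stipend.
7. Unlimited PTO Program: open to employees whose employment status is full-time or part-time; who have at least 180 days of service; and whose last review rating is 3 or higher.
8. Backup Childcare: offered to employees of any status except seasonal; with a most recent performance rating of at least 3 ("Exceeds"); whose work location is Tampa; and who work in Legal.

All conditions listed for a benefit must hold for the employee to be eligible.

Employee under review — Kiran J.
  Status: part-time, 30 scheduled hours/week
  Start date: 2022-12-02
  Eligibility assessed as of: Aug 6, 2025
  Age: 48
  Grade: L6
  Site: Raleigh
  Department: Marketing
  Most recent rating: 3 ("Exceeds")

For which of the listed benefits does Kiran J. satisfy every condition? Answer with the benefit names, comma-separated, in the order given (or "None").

Service from 2022-12-02 to Aug 6, 2025: 978 days.
Spot Bonus Program — service 978 days < 3 years (≈1095 days) ✗ → not eligible.
Wellness Stipend — site Raleigh ✗ (not Tampa) → not eligible.
Equity Grant Program — status part-time ✗ (requires seasonal) → not eligible.
Pet Insurance — status part-time ✓; service 978 days ≥ 120 days ✓; site Raleigh ✗ (not Austin, Porto, or Newark) → not eligible.
Commuter Stipend — status part-time ✗ (requires full-time or temporary) → not eligible.
Stock Purchase Plan — status part-time ✓ (not excluded); 30 hrs/wk < 32 ✗ → not eligible.
Unlimited PTO Program — status part-time ✓; service 978 days ≥ 180 days ✓; rating 3 ≥ 3 ✓ → eligible.
Backup Childcare — status part-time ✓ (not excluded); rating 3 ≥ 3 ✓; site Raleigh ✗ (not Tampa) → not eligible.

Unlimited PTO Program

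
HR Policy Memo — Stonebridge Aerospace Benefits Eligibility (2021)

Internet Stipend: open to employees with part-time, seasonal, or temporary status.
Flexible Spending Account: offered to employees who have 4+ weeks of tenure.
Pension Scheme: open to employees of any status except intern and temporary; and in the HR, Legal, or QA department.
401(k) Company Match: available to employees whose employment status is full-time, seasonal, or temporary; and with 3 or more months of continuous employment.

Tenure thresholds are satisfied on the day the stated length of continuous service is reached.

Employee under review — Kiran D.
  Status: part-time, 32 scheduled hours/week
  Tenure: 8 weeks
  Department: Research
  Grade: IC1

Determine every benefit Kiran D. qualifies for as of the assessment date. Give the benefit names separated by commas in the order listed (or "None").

Internet Stipend, Flexible Spending Account

Internet Stipend — status part-time ✓ → eligible.
Flexible Spending Account — service 8 weeks ≥ 4 weeks ✓ → eligible.
Pension Scheme — status part-time ✓ (not excluded); dept Research ✗ → not eligible.
401(k) Company Match — status part-time ✗ (requires full-time, seasonal, or temporary) → not eligible.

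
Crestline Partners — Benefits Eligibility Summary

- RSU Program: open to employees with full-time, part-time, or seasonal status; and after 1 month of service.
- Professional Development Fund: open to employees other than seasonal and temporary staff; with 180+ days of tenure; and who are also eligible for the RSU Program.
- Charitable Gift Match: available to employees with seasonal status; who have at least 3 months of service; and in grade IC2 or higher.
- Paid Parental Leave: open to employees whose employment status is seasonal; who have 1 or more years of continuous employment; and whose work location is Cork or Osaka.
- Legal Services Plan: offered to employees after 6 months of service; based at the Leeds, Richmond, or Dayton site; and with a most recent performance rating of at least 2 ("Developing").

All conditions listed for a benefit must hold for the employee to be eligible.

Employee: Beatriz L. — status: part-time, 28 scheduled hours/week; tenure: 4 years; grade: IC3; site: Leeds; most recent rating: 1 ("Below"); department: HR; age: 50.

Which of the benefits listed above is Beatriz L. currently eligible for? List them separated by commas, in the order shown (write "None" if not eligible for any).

RSU Program, Professional Development Fund

RSU Program — status part-time ✓; service 4 years ≥ 1 month (≈30 days) ✓ → eligible.
Professional Development Fund — status part-time ✓ (not excluded); service 4 years ≥ 180 days ✓; eligible for RSU Program ✓ → eligible.
Charitable Gift Match — status part-time ✗ (requires seasonal) → not eligible.
Paid Parental Leave — status part-time ✗ (requires seasonal) → not eligible.
Legal Services Plan — service 4 years ≥ 6 months (≈180 days) ✓; site Leeds ✓; rating 1 < 2 ✗ → not eligible.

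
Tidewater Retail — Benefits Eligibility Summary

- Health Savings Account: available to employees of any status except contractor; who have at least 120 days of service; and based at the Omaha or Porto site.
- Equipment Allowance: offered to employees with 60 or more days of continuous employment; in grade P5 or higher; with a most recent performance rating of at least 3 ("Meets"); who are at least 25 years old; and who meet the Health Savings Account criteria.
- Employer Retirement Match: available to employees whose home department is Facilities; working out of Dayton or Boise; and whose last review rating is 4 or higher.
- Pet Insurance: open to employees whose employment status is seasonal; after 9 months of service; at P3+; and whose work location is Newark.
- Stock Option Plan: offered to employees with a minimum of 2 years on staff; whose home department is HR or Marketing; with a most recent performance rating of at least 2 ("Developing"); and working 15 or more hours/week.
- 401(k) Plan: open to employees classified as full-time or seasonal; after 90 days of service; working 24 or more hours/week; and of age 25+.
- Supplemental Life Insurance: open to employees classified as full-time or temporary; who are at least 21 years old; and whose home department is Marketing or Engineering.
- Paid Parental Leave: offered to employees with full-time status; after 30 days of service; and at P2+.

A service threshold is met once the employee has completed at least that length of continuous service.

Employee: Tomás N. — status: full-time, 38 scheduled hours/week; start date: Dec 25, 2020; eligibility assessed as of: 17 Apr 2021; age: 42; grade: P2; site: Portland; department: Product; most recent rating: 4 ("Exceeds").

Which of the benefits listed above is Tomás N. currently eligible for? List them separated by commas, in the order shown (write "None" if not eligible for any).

Service from Dec 25, 2020 to 17 Apr 2021: 113 days.
Health Savings Account — status full-time ✓ (not excluded); service 113 days < 120 days ✗ → not eligible.
Equipment Allowance — service 113 days ≥ 60 days ✓; grade P2 < P5 ✗ → not eligible.
Employer Retirement Match — dept Product ✗ → not eligible.
Pet Insurance — status full-time ✗ (requires seasonal) → not eligible.
Stock Option Plan — service 113 days < 2 years (≈730 days) ✗ → not eligible.
401(k) Plan — status full-time ✓; service 113 days ≥ 90 days ✓; 38 hrs/wk ≥ 24 ✓; age 42 ≥ 25 ✓ → eligible.
Supplemental Life Insurance — status full-time ✓; age 42 ≥ 21 ✓; dept Product ✗ → not eligible.
Paid Parental Leave — status full-time ✓; service 113 days ≥ 30 days ✓; grade P2 ≥ P2 ✓ → eligible.

401(k) Plan, Paid Parental Leave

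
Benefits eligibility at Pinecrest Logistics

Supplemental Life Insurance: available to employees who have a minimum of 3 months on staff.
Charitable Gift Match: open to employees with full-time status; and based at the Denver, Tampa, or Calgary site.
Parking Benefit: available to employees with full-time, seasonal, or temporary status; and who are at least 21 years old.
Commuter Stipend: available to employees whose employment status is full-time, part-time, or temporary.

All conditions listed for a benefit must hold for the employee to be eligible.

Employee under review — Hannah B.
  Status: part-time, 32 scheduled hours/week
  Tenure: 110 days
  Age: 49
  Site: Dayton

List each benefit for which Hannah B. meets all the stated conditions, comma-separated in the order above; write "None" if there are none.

Supplemental Life Insurance, Commuter Stipend

Supplemental Life Insurance — service 110 days ≥ 3 months (≈90 days) ✓ → eligible.
Charitable Gift Match — status part-time ✗ (requires full-time) → not eligible.
Parking Benefit — status part-time ✗ (requires full-time, seasonal, or temporary) → not eligible.
Commuter Stipend — status part-time ✓ → eligible.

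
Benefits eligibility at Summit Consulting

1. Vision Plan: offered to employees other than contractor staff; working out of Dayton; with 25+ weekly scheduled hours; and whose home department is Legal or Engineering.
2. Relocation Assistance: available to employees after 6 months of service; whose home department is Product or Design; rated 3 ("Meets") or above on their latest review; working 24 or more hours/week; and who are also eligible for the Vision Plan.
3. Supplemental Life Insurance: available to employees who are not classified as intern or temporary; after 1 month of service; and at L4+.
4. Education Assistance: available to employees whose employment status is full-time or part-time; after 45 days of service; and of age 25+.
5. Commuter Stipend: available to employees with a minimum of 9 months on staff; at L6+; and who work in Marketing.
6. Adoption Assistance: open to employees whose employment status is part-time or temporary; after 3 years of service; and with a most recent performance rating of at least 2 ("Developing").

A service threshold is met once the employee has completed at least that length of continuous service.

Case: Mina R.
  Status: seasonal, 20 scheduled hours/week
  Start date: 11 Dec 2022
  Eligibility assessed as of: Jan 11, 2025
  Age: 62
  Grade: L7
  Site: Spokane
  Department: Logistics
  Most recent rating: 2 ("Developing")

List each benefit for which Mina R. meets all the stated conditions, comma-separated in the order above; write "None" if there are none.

Supplemental Life Insurance

Service from 11 Dec 2022 to Jan 11, 2025: 762 days.
Vision Plan — status seasonal ✓ (not excluded); site Spokane ✗ (not Dayton) → not eligible.
Relocation Assistance — service 762 days ≥ 6 months (≈180 days) ✓; dept Logistics ✗ → not eligible.
Supplemental Life Insurance — status seasonal ✓ (not excluded); service 762 days ≥ 1 month (≈30 days) ✓; grade L7 ≥ L4 ✓ → eligible.
Education Assistance — status seasonal ✗ (requires full-time or part-time) → not eligible.
Commuter Stipend — service 762 days ≥ 9 months (≈270 days) ✓; grade L7 ≥ L6 ✓; dept Logistics ✗ → not eligible.
Adoption Assistance — status seasonal ✗ (requires part-time or temporary) → not eligible.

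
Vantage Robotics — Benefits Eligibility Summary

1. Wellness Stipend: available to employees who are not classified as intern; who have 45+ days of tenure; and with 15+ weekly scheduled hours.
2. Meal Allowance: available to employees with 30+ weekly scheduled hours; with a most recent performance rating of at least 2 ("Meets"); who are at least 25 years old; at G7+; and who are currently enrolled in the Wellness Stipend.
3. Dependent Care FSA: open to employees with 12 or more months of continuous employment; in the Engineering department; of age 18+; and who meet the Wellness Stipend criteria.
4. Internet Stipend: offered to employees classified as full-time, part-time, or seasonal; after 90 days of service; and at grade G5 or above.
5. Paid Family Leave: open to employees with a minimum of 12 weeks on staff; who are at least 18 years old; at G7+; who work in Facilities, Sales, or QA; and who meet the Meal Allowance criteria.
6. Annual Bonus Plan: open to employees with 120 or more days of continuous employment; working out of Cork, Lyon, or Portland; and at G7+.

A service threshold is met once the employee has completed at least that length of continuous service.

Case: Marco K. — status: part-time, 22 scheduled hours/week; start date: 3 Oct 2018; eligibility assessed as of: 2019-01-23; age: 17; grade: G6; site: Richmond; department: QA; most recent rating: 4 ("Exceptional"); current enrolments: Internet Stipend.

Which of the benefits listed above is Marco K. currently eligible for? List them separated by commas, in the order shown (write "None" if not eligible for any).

Service from 3 Oct 2018 to 2019-01-23: 112 days.
Wellness Stipend — status part-time ✓ (not excluded); service 112 days ≥ 45 days ✓; 22 hrs/wk ≥ 15 ✓ → eligible.
Meal Allowance — 22 hrs/wk < 30 ✗ → not eligible.
Dependent Care FSA — service 112 days < 12 months (≈360 days) ✗ → not eligible.
Internet Stipend — status part-time ✓; service 112 days ≥ 90 days ✓; grade G6 ≥ G5 ✓ → eligible.
Paid Family Leave — service 112 days ≥ 12 weeks (≈84 days) ✓; age 17 < 18 ✗ → not eligible.
Annual Bonus Plan — service 112 days < 120 days ✗ → not eligible.

Wellness Stipend, Internet Stipend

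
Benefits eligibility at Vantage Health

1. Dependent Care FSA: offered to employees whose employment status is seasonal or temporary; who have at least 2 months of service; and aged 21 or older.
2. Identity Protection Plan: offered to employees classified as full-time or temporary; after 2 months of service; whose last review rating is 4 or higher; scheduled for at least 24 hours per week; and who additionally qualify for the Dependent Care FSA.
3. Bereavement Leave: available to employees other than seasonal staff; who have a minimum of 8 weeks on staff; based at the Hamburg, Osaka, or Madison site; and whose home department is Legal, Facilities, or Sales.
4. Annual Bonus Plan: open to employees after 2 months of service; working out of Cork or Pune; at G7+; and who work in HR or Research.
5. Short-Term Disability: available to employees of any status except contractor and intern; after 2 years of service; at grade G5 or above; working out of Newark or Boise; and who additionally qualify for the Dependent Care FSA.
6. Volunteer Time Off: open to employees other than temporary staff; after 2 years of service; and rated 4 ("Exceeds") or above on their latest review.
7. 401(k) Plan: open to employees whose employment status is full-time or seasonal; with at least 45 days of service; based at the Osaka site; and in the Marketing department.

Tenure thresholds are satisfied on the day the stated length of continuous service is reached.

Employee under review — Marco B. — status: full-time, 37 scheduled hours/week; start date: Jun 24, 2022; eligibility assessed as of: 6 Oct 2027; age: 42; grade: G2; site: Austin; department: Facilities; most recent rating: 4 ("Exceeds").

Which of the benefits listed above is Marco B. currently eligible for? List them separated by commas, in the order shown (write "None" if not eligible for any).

Service from Jun 24, 2022 to 6 Oct 2027: 1930 days.
Dependent Care FSA — status full-time ✗ (requires seasonal or temporary) → not eligible.
Identity Protection Plan — status full-time ✓; service 1930 days ≥ 2 months (≈60 days) ✓; rating 4 ≥ 4 ✓; 37 hrs/wk ≥ 24 ✓; not eligible for Dependent Care FSA ✗ → not eligible.
Bereavement Leave — status full-time ✓ (not excluded); service 1930 days ≥ 8 weeks (≈56 days) ✓; site Austin ✗ (not Hamburg, Osaka, or Madison) → not eligible.
Annual Bonus Plan — service 1930 days ≥ 2 months (≈60 days) ✓; site Austin ✗ (not Cork or Pune) → not eligible.
Short-Term Disability — status full-time ✓ (not excluded); service 1930 days ≥ 2 years (≈730 days) ✓; grade G2 < G5 ✗ → not eligible.
Volunteer Time Off — status full-time ✓ (not excluded); service 1930 days ≥ 2 years (≈730 days) ✓; rating 4 ≥ 4 ✓ → eligible.
401(k) Plan — status full-time ✓; service 1930 days ≥ 45 days ✓; site Austin ✗ (not Osaka) → not eligible.

Volunteer Time Off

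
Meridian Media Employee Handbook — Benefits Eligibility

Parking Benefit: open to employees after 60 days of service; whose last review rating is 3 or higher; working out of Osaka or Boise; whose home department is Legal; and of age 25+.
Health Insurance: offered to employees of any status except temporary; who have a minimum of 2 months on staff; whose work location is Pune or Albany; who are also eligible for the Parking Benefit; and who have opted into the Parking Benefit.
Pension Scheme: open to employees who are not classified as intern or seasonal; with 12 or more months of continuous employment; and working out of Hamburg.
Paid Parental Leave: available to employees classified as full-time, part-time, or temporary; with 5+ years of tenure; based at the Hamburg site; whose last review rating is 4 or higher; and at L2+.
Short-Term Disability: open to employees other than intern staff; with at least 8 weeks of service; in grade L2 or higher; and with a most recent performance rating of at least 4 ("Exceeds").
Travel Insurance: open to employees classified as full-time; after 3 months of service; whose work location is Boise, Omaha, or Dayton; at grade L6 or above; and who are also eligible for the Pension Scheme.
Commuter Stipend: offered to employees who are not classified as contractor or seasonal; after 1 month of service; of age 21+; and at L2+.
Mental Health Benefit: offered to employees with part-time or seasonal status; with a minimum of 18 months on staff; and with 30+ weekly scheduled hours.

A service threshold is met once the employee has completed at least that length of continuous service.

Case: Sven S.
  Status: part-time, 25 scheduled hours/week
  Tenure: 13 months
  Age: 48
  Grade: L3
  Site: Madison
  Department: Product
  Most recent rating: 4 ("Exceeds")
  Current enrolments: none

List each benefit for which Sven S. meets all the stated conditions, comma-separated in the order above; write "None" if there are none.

Short-Term Disability, Commuter Stipend

Parking Benefit — service 13 months ≥ 60 days ✓; rating 4 ≥ 3 ✓; site Madison ✗ (not Osaka or Boise) → not eligible.
Health Insurance — status part-time ✓ (not excluded); service 13 months ≥ 2 months ✓; site Madison ✗ (not Pune or Albany) → not eligible.
Pension Scheme — status part-time ✓ (not excluded); service 13 months ≥ 12 months ✓; site Madison ✗ (not Hamburg) → not eligible.
Paid Parental Leave — status part-time ✓; service 13 months < 5 years (≈1825 days) ✗ → not eligible.
Short-Term Disability — status part-time ✓ (not excluded); service 13 months ≥ 8 weeks (≈56 days) ✓; grade L3 ≥ L2 ✓; rating 4 ≥ 4 ✓ → eligible.
Travel Insurance — status part-time ✗ (requires full-time) → not eligible.
Commuter Stipend — status part-time ✓ (not excluded); service 13 months ≥ 1 month ✓; age 48 ≥ 21 ✓; grade L3 ≥ L2 ✓ → eligible.
Mental Health Benefit — status part-time ✓; service 13 months < 18 months ✗ → not eligible.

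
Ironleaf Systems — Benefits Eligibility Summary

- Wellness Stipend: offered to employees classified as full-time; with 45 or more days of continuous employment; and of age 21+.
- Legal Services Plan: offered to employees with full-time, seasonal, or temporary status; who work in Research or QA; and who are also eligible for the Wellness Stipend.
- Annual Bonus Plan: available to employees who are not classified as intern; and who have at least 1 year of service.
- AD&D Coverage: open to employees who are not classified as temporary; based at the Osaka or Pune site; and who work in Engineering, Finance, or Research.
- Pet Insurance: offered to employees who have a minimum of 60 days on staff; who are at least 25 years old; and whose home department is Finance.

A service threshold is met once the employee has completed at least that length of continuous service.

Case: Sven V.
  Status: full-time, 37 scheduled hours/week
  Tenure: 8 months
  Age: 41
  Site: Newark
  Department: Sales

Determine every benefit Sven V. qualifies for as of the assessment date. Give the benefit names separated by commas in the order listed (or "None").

Wellness Stipend — status full-time ✓; service 8 months ≥ 45 days ✓; age 41 ≥ 21 ✓ → eligible.
Legal Services Plan — status full-time ✓; dept Sales ✗ → not eligible.
Annual Bonus Plan — status full-time ✓ (not excluded); service 8 months < 1 year (≈365 days) ✗ → not eligible.
AD&D Coverage — status full-time ✓ (not excluded); site Newark ✗ (not Osaka or Pune) → not eligible.
Pet Insurance — service 8 months ≥ 60 days ✓; age 41 ≥ 25 ✓; dept Sales ✗ → not eligible.

Wellness Stipend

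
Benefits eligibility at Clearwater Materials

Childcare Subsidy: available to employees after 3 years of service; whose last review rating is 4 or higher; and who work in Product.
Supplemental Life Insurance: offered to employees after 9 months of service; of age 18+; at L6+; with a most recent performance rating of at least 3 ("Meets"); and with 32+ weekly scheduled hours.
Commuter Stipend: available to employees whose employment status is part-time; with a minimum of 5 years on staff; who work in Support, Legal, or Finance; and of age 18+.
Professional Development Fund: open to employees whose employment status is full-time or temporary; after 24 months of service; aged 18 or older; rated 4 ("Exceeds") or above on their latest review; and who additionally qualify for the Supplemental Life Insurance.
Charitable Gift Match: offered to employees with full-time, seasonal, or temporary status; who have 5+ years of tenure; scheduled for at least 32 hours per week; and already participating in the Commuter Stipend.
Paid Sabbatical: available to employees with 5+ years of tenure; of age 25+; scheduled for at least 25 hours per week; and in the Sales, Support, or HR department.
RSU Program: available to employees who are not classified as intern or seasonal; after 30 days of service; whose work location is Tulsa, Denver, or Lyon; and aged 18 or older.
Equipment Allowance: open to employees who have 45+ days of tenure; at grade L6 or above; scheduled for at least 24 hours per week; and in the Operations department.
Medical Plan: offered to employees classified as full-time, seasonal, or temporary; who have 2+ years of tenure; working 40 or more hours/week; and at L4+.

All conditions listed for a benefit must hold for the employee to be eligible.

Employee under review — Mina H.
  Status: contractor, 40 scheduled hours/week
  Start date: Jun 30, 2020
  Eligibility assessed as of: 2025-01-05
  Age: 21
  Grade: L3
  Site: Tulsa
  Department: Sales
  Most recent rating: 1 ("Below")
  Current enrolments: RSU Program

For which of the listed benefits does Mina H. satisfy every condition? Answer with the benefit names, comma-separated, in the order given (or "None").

RSU Program

Service from Jun 30, 2020 to 2025-01-05: 1650 days.
Childcare Subsidy — service 1650 days ≥ 3 years (≈1095 days) ✓; rating 1 < 4 ✗ → not eligible.
Supplemental Life Insurance — service 1650 days ≥ 9 months (≈270 days) ✓; age 21 ≥ 18 ✓; grade L3 < L6 ✗ → not eligible.
Commuter Stipend — status contractor ✗ (requires part-time) → not eligible.
Professional Development Fund — status contractor ✗ (requires full-time or temporary) → not eligible.
Charitable Gift Match — status contractor ✗ (requires full-time, seasonal, or temporary) → not eligible.
Paid Sabbatical — service 1650 days < 5 years (≈1825 days) ✗ → not eligible.
RSU Program — status contractor ✓ (not excluded); service 1650 days ≥ 30 days ✓; site Tulsa ✓; age 21 ≥ 18 ✓ → eligible.
Equipment Allowance — service 1650 days ≥ 45 days ✓; grade L3 < L6 ✗ → not eligible.
Medical Plan — status contractor ✗ (requires full-time, seasonal, or temporary) → not eligible.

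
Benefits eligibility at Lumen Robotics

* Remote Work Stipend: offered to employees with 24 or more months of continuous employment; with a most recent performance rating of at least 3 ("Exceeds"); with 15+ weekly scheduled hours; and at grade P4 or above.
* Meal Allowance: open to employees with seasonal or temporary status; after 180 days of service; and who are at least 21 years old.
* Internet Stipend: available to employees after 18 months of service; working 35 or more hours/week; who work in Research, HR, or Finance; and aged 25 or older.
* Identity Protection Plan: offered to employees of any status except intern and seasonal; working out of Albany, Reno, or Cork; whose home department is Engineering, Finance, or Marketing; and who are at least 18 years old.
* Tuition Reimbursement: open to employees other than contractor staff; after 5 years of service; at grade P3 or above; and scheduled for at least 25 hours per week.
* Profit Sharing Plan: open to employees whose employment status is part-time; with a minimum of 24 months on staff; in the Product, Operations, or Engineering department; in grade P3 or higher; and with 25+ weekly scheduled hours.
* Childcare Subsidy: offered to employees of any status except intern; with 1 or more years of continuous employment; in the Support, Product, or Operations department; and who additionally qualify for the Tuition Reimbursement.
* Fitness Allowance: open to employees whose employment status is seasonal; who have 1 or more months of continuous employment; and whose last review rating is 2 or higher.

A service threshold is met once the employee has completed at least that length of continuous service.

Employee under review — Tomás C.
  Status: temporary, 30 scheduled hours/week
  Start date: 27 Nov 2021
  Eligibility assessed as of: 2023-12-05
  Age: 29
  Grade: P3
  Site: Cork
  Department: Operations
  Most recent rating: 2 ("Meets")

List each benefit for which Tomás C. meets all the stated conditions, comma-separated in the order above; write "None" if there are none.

Meal Allowance

Service from 27 Nov 2021 to 2023-12-05: 738 days.
Remote Work Stipend — service 738 days ≥ 24 months (≈720 days) ✓; rating 2 < 3 ✗ → not eligible.
Meal Allowance — status temporary ✓; service 738 days ≥ 180 days ✓; age 29 ≥ 21 ✓ → eligible.
Internet Stipend — service 738 days ≥ 18 months (≈540 days) ✓; 30 hrs/wk < 35 ✗ → not eligible.
Identity Protection Plan — status temporary ✓ (not excluded); site Cork ✓; dept Operations ✗ → not eligible.
Tuition Reimbursement — status temporary ✓ (not excluded); service 738 days < 5 years (≈1825 days) ✗ → not eligible.
Profit Sharing Plan — status temporary ✗ (requires part-time) → not eligible.
Childcare Subsidy — status temporary ✓ (not excluded); service 738 days ≥ 1 year (≈365 days) ✓; dept Operations ✓; not eligible for Tuition Reimbursement ✗ → not eligible.
Fitness Allowance — status temporary ✗ (requires seasonal) → not eligible.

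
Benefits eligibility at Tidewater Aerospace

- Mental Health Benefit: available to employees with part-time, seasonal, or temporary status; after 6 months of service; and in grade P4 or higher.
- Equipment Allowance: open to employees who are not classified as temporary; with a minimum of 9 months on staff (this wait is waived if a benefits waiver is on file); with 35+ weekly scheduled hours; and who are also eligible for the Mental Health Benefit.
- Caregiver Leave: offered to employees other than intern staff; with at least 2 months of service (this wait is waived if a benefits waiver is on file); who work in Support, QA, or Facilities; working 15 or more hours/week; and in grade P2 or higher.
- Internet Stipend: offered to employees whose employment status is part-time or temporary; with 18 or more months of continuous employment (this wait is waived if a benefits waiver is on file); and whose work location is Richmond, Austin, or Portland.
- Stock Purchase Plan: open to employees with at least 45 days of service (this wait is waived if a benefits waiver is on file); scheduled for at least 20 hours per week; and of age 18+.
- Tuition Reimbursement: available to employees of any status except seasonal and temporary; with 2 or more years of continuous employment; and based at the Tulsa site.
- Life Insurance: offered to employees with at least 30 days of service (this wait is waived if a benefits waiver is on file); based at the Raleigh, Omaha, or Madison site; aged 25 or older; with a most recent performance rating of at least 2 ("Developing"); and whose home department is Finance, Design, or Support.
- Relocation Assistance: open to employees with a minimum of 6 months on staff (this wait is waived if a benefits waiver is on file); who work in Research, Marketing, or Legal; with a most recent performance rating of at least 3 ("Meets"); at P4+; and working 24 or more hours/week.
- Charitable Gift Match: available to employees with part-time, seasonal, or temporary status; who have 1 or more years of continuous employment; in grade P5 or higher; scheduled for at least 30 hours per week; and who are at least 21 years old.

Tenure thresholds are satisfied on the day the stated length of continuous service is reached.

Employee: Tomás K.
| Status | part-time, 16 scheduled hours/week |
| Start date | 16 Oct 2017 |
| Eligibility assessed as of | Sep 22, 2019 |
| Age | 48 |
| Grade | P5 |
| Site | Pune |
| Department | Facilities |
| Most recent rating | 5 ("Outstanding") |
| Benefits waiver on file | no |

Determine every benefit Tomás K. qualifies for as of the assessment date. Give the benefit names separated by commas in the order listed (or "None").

Service from 16 Oct 2017 to Sep 22, 2019: 706 days.
Mental Health Benefit — status part-time ✓; service 706 days ≥ 6 months (≈180 days) ✓; grade P5 ≥ P4 ✓ → eligible.
Equipment Allowance — status part-time ✓ (not excluded); no waiver, service 706 days ≥ 9 months (≈270 days) ✓; 16 hrs/wk < 35 ✗ → not eligible.
Caregiver Leave — status part-time ✓ (not excluded); no waiver, service 706 days ≥ 2 months (≈60 days) ✓; dept Facilities ✓; 16 hrs/wk ≥ 15 ✓; grade P5 ≥ P2 ✓ → eligible.
Internet Stipend — status part-time ✓; no waiver, service 706 days ≥ 18 months (≈540 days) ✓; site Pune ✗ (not Richmond, Austin, or Portland) → not eligible.
Stock Purchase Plan — no waiver, service 706 days ≥ 45 days ✓; 16 hrs/wk < 20 ✗ → not eligible.
Tuition Reimbursement — status part-time ✓ (not excluded); service 706 days < 2 years (≈730 days) ✗ → not eligible.
Life Insurance — no waiver, service 706 days ≥ 30 days ✓; site Pune ✗ (not Raleigh, Omaha, or Madison) → not eligible.
Relocation Assistance — no waiver, service 706 days ≥ 6 months (≈180 days) ✓; dept Facilities ✗ → not eligible.
Charitable Gift Match — status part-time ✓; service 706 days ≥ 1 year (≈365 days) ✓; grade P5 ≥ P5 ✓; 16 hrs/wk < 30 ✗ → not eligible.

Mental Health Benefit, Caregiver Leave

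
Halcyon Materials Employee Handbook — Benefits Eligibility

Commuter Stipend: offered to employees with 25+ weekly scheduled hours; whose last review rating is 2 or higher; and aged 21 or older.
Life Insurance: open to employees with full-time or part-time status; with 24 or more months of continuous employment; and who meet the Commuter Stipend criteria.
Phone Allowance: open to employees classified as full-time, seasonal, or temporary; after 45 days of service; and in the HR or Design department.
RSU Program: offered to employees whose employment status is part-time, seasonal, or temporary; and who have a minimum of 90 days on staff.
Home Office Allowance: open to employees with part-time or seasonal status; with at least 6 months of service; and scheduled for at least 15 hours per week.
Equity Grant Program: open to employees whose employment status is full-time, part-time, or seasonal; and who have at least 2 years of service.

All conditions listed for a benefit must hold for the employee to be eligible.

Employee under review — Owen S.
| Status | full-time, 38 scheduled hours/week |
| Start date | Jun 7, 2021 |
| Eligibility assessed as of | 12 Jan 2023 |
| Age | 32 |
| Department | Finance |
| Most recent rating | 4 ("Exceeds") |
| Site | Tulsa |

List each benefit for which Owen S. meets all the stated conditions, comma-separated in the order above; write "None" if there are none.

Commuter Stipend

Service from Jun 7, 2021 to 12 Jan 2023: 584 days.
Commuter Stipend — 38 hrs/wk ≥ 25 ✓; rating 4 ≥ 2 ✓; age 32 ≥ 21 ✓ → eligible.
Life Insurance — status full-time ✓; service 584 days < 24 months (≈720 days) ✗ → not eligible.
Phone Allowance — status full-time ✓; service 584 days ≥ 45 days ✓; dept Finance ✗ → not eligible.
RSU Program — status full-time ✗ (requires part-time, seasonal, or temporary) → not eligible.
Home Office Allowance — status full-time ✗ (requires part-time or seasonal) → not eligible.
Equity Grant Program — status full-time ✓; service 584 days < 2 years (≈730 days) ✗ → not eligible.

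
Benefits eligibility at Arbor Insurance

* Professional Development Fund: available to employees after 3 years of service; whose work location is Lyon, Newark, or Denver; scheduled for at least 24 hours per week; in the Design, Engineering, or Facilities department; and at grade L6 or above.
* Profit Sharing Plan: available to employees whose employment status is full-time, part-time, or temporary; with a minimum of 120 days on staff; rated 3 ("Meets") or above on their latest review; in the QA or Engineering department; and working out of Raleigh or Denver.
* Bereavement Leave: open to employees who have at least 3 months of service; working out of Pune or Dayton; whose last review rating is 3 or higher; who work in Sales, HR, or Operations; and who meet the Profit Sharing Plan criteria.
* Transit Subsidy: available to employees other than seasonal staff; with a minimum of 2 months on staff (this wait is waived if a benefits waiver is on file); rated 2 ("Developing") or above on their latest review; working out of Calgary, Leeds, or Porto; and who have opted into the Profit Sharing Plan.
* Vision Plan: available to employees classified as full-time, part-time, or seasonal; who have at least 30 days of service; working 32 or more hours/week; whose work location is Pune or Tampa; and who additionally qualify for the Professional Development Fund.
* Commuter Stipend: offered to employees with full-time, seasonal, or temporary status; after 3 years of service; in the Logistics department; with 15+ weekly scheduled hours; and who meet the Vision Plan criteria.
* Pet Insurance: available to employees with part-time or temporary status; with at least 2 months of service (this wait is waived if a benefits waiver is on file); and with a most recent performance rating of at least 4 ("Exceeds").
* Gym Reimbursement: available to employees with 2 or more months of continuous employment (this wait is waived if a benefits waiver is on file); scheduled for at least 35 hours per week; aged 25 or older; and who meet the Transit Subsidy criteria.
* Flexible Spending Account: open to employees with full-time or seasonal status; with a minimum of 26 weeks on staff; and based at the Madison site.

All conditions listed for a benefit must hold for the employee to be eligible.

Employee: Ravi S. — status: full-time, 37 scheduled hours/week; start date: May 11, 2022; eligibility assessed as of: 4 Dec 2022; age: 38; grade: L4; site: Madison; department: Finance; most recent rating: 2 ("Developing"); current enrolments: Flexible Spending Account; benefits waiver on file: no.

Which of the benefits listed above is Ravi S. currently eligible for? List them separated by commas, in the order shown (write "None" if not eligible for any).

Flexible Spending Account

Service from May 11, 2022 to 4 Dec 2022: 207 days.
Professional Development Fund — service 207 days < 3 years (≈1095 days) ✗ → not eligible.
Profit Sharing Plan — status full-time ✓; service 207 days ≥ 120 days ✓; rating 2 < 3 ✗ → not eligible.
Bereavement Leave — service 207 days ≥ 3 months (≈90 days) ✓; site Madison ✗ (not Pune or Dayton) → not eligible.
Transit Subsidy — status full-time ✓ (not excluded); no waiver, service 207 days ≥ 2 months (≈60 days) ✓; rating 2 ≥ 2 ✓; site Madison ✗ (not Calgary, Leeds, or Porto) → not eligible.
Vision Plan — status full-time ✓; service 207 days ≥ 30 days ✓; 37 hrs/wk ≥ 32 ✓; site Madison ✗ (not Pune or Tampa) → not eligible.
Commuter Stipend — status full-time ✓; service 207 days < 3 years (≈1095 days) ✗ → not eligible.
Pet Insurance — status full-time ✗ (requires part-time or temporary) → not eligible.
Gym Reimbursement — no waiver, service 207 days ≥ 2 months (≈60 days) ✓; 37 hrs/wk ≥ 35 ✓; age 38 ≥ 25 ✓; not eligible for Transit Subsidy ✗ → not eligible.
Flexible Spending Account — status full-time ✓; service 207 days ≥ 26 weeks (≈182 days) ✓; site Madison ✓ → eligible.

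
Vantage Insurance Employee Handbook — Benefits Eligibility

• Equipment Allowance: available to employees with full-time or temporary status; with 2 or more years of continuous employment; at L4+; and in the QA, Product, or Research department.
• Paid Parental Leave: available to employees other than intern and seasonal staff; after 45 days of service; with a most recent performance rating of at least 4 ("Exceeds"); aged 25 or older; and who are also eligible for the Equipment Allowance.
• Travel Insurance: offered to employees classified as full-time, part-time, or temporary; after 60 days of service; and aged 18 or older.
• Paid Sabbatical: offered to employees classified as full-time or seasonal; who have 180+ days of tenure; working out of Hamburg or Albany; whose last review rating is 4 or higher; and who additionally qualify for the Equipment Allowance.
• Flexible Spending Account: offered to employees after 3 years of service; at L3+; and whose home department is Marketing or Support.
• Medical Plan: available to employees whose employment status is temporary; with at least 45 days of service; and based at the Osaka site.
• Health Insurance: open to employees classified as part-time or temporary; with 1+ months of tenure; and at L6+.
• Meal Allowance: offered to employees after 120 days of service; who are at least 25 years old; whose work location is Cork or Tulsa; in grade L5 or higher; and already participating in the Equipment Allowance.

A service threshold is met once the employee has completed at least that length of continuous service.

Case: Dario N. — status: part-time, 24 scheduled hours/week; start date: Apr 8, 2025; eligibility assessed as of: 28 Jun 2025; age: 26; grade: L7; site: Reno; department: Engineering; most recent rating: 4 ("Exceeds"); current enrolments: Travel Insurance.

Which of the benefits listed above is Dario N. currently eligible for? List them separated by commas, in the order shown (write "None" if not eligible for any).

Service from Apr 8, 2025 to 28 Jun 2025: 81 days.
Equipment Allowance — status part-time ✗ (requires full-time or temporary) → not eligible.
Paid Parental Leave — status part-time ✓ (not excluded); service 81 days ≥ 45 days ✓; rating 4 ≥ 4 ✓; age 26 ≥ 25 ✓; not eligible for Equipment Allowance ✗ → not eligible.
Travel Insurance — status part-time ✓; service 81 days ≥ 60 days ✓; age 26 ≥ 18 ✓ → eligible.
Paid Sabbatical — status part-time ✗ (requires full-time or seasonal) → not eligible.
Flexible Spending Account — service 81 days < 3 years (≈1095 days) ✗ → not eligible.
Medical Plan — status part-time ✗ (requires temporary) → not eligible.
Health Insurance — status part-time ✓; service 81 days ≥ 1 month (≈30 days) ✓; grade L7 ≥ L6 ✓ → eligible.
Meal Allowance — service 81 days < 120 days ✗ → not eligible.

Travel Insurance, Health Insurance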